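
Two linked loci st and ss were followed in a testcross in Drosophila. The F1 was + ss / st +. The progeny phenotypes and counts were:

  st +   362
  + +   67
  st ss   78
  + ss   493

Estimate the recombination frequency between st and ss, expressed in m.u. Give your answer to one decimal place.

The recombinant classes are + + and st ss: 67 + 78 = 145.
Recombination frequency = 145/1000 = 0.1450 ≈ 14.5%, i.e. 14.5 m.u.

14.5 m.u.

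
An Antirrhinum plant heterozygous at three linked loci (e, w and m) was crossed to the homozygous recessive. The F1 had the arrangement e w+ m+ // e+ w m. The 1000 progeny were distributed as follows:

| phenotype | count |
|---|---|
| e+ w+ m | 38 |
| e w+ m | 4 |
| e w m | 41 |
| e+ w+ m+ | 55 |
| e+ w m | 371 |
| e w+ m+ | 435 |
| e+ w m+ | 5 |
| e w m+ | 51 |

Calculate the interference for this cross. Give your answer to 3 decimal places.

0.125

The two rarest classes, e w+ m and e+ w m+, are the double crossovers. Comparing them with the parentals, only the m allele has switched, so m is the middle locus and the order is e – m – w.
e–m: (96 + 9)/1000 = 0.1050; m–w: (89 + 9)/1000 = 0.0980.
Expected DCO frequency = 0.1050 × 0.0980 ≈ 0.01029; observed = 9/1000 ≈ 0.00900.
Coefficient of coincidence = 0.00900/0.01029 ≈ 0.875; interference = 1 − 0.875 = 0.125.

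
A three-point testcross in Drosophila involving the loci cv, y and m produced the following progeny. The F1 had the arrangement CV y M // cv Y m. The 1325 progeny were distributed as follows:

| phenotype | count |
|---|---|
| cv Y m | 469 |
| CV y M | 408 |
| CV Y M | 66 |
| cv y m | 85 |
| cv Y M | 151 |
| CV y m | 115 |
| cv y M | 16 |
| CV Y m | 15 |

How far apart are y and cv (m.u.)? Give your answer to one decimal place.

13.7 m.u.

The two rarest classes, cv y M and CV Y m, are the double crossovers. Comparing them with the parentals, only the cv allele has switched, so cv is the middle locus and the order is m – cv – y.
Crossovers in the cv–y interval produce the single-crossover classes CV Y M and cv y m (66 + 85 = 151) plus the double crossovers (31).
RF(cv–y) = (151 + 31) / 1325 = 182/1325 = 0.1374 → 13.7 m.u.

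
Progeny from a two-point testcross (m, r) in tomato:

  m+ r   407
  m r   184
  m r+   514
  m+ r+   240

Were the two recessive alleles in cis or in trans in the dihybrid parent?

trans

The two most frequent classes are m+ r (407) and m r+ (514); these are the parental (non-recombinant) types.
So the F1 carried m+ r on one chromosome and m r+ on the other — the recessive alleles are on opposite chromosomes (trans / repulsion).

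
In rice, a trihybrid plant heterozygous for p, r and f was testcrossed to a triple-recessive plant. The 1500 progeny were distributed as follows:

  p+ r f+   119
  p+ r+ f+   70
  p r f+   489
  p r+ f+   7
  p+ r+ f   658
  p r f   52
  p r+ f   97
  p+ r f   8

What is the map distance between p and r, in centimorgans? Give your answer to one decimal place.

15.4 centimorgans

The two most frequent reciprocal classes, p r f+ and p+ r+ f, are the parental types, so the F1 was p r f+ / p+ r+ f.
The two rarest classes, p r+ f+ and p+ r f, are the double crossovers. Comparing them with the parentals, only the r allele has switched, so r is the middle locus and the order is p – r – f.
Crossovers in the p–r interval produce the single-crossover classes p+ r f+ and p r+ f (119 + 97 = 216) plus the double crossovers (15).
RF(p–r) = (216 + 15) / 1500 = 231/1500 = 0.1540 → 15.4 centimorgans.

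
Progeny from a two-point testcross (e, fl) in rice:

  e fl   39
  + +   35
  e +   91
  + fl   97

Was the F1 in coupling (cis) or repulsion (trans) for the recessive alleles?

trans

The two most frequent classes are + fl (97) and e + (91); these are the parental (non-recombinant) types.
So the F1 carried + fl on one chromosome and e + on the other — the recessive alleles are on opposite chromosomes (trans / repulsion).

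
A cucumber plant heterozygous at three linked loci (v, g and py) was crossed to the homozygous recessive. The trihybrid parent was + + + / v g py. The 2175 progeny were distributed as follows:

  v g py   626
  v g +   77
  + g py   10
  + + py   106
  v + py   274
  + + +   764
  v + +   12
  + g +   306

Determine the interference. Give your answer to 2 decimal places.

The two rarest classes, v + + and + g py, are the double crossovers. Comparing them with the parentals, only the v allele has switched, so v is the middle locus and the order is g – v – py.
g–v: (580 + 22)/2175 = 0.2768; v–py: (183 + 22)/2175 = 0.0943.
Expected DCO frequency = 0.2768 × 0.0943 ≈ 0.02610; observed = 22/2175 ≈ 0.01011.
Coefficient of coincidence = 0.01011/0.02610 ≈ 0.39; interference = 1 − 0.39 = 0.61.

0.61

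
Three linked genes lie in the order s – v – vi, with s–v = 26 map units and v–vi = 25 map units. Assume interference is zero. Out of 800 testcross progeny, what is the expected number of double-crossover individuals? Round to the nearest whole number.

52

Map distances give recombination frequencies of 0.260 and 0.250 for the two intervals.
With no interference, expected double-crossover frequency = 0.260 × 0.250 = 0.06500.
Expected number = 0.06500 × 800 = 52.00 ≈ 52.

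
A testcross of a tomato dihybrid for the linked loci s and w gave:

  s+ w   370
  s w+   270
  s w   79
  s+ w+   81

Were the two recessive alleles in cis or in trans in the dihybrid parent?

trans

The two most frequent classes are s+ w (370) and s w+ (270); these are the parental (non-recombinant) types.
So the F1 carried s+ w on one chromosome and s w+ on the other — the recessive alleles are on opposite chromosomes (trans / repulsion).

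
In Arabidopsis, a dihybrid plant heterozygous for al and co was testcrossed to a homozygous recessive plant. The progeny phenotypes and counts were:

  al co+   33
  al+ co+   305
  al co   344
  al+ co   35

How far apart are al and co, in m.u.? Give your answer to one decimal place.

The two most frequent classes, al+ co+ (305) and al co (344), are the parental types, so the F1 was al+ co+ / al co.
The recombinant classes are al+ co and al co+: 35 + 33 = 68.
Recombination frequency = 68/717 = 0.0948 ≈ 9.5%, i.e. 9.5 m.u.

9.5 m.u.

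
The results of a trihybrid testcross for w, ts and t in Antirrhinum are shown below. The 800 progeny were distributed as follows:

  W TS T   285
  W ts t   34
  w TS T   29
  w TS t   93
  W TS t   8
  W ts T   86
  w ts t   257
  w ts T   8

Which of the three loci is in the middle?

The two most frequent reciprocal classes, w ts t and W TS T, are the parental types, so the F1 was w ts t / W TS T.
The two rarest classes, w ts T and W TS t, are the double crossovers. Comparing them with the parentals, only the t allele has switched, so t is the middle locus and the order is w – t – ts.

t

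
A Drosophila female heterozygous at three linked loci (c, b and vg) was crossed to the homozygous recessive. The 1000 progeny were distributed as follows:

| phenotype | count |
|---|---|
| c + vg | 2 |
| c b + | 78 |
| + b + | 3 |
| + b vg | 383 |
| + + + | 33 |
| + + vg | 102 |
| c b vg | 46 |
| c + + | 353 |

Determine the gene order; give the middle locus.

The two most frequent reciprocal classes, + b vg and c + +, are the parental types, so the F1 was + b vg / c + +.
The two rarest classes, + b + and c + vg, are the double crossovers. Comparing them with the parentals, only the vg allele has switched, so vg is the middle locus and the order is c – vg – b.

vg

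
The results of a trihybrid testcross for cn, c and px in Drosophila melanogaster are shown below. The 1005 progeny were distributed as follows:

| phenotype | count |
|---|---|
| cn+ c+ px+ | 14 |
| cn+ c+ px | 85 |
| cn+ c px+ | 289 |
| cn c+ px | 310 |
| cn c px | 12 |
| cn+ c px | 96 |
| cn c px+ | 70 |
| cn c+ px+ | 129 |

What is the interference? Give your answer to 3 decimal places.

0.425

The two most frequent reciprocal classes, cn c+ px and cn+ c px+, are the parental types, so the F1 was cn c+ px / cn+ c px+.
The two rarest classes, cn c px and cn+ c+ px+, are the double crossovers. Comparing them with the parentals, only the c allele has switched, so c is the middle locus and the order is px – c – cn.
px–c: (225 + 26)/1005 = 0.2498; c–cn: (155 + 26)/1005 = 0.1801.
Expected DCO frequency = 0.2498 × 0.1801 ≈ 0.04499; observed = 26/1005 ≈ 0.02587.
Coefficient of coincidence = 0.02587/0.04499 ≈ 0.575; interference = 1 − 0.575 = 0.425.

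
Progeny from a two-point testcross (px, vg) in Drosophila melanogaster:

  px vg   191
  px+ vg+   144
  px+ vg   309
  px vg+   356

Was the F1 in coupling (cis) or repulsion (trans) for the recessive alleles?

The two most frequent classes are px+ vg (309) and px vg+ (356); these are the parental (non-recombinant) types.
So the F1 carried px+ vg on one chromosome and px vg+ on the other — the recessive alleles are on opposite chromosomes (trans / repulsion).

trans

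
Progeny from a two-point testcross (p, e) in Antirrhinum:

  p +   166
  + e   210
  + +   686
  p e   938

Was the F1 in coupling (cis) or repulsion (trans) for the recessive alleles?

The two most frequent classes are + + (686) and p e (938); these are the parental (non-recombinant) types.
So the F1 carried + + on one chromosome and p e on the other — the recessive alleles are on the same chromosome (cis / coupling).

cis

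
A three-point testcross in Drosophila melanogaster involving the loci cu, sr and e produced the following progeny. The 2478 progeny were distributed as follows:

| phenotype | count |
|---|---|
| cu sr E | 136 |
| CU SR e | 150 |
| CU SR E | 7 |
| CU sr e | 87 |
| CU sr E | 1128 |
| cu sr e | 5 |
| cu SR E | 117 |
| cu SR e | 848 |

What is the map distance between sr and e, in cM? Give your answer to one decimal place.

8.7 cM

The two most frequent reciprocal classes, cu SR e and CU sr E, are the parental types, so the F1 was cu SR e / CU sr E.
The two rarest classes, cu sr e and CU SR E, are the double crossovers. Comparing them with the parentals, only the sr allele has switched, so sr is the middle locus and the order is cu – sr – e.
Crossovers in the sr–e interval produce the single-crossover classes cu SR E and CU sr e (117 + 87 = 204) plus the double crossovers (12).
RF(sr–e) = (204 + 12) / 2478 = 216/2478 = 0.0872 → 8.7 cM.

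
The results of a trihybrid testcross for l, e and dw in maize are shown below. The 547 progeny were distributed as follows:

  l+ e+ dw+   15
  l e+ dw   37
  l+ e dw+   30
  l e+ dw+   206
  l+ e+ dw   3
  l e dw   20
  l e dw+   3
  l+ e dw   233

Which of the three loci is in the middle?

The two most frequent reciprocal classes, l e+ dw+ and l+ e dw, are the parental types, so the F1 was l e+ dw+ / l+ e dw.
The two rarest classes, l e dw+ and l+ e+ dw, are the double crossovers. Comparing them with the parentals, only the e allele has switched, so e is the middle locus and the order is l – e – dw.

e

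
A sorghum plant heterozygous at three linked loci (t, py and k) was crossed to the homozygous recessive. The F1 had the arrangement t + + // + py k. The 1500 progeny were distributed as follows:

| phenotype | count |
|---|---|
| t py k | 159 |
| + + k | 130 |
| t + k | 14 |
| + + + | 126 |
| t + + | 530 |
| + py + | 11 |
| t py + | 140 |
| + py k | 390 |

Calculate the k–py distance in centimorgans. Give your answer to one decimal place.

19.7 centimorgans

The two rarest classes, t + k and + py +, are the double crossovers. Comparing them with the parentals, only the k allele has switched, so k is the middle locus and the order is t – k – py.
Crossovers in the k–py interval produce the single-crossover classes t py + and + + k (140 + 130 = 270) plus the double crossovers (25).
RF(k–py) = (270 + 25) / 1500 = 295/1500 = 0.1967 → 19.7 centimorgans.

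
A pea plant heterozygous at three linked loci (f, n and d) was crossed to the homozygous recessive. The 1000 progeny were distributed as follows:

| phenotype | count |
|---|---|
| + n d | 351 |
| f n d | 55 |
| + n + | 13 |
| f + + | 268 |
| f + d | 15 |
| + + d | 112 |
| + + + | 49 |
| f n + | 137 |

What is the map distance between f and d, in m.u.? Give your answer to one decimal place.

The two most frequent reciprocal classes, + n d and f + +, are the parental types, so the F1 was + n d / f + +.
The two rarest classes, + n + and f + d, are the double crossovers. Comparing them with the parentals, only the d allele has switched, so d is the middle locus and the order is n – d – f.
Crossovers in the d–f interval produce the single-crossover classes f n d and + + + (55 + 49 = 104) plus the double crossovers (28).
RF(d–f) = (104 + 28) / 1000 = 132/1000 = 0.1320 → 13.2 m.u.

13.2 m.u.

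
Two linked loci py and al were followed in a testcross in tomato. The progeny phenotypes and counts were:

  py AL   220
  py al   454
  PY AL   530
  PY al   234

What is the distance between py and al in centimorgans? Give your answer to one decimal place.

The two most frequent classes, PY AL (530) and py al (454), are the parental types, so the F1 was PY AL / py al.
The recombinant classes are PY al and py AL: 234 + 220 = 454.
Recombination frequency = 454/1438 = 0.3157 ≈ 31.6%, i.e. 31.6 centimorgans.

31.6 centimorgans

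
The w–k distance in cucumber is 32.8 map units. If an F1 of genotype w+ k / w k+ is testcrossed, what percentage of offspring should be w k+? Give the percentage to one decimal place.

33.6%

A map distance of 32.8 map units corresponds to a recombination frequency of 0.328.
The F1 is w+ k / w k+, so w k+ is a parental gamete class with expected frequency (1 − r)/2 = 0.672/2 = 0.3360.
That is 0.3360 = 33.6% of the progeny.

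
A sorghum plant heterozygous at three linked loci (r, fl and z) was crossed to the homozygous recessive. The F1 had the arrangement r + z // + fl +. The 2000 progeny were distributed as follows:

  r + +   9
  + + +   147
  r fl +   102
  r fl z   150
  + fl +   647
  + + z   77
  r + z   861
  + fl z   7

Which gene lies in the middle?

The two rarest classes, r + + and + fl z, are the double crossovers. Comparing them with the parentals, only the z allele has switched, so z is the middle locus and the order is fl – z – r.

z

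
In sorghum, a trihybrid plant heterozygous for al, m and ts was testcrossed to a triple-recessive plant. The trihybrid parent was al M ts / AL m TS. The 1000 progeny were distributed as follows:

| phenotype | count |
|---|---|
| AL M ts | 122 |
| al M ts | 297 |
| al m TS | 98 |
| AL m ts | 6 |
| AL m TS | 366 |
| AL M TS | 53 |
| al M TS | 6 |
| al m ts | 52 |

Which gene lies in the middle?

The two rarest classes, al M TS and AL m ts, are the double crossovers. Comparing them with the parentals, only the ts allele has switched, so ts is the middle locus and the order is al – ts – m.

ts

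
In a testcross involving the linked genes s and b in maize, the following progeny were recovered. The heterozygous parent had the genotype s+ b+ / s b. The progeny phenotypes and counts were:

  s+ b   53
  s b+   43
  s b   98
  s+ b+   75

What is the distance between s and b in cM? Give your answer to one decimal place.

The recombinant classes are s+ b and s b+: 53 + 43 = 96.
Recombination frequency = 96/269 = 0.3569 ≈ 35.7%, i.e. 35.7 cM.

35.7 cM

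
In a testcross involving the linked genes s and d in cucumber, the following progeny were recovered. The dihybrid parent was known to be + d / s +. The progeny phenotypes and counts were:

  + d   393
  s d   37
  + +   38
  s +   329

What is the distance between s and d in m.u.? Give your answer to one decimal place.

9.4 m.u.

The recombinant classes are + + and s d: 38 + 37 = 75.
Recombination frequency = 75/797 = 0.0941 ≈ 9.4%, i.e. 9.4 m.u.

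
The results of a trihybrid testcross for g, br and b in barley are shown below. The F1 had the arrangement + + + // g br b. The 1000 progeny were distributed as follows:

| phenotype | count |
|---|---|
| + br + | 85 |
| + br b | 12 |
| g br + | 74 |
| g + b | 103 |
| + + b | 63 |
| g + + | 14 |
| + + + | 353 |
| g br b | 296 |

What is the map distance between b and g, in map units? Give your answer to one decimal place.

The two rarest classes, g + + and + br b, are the double crossovers. Comparing them with the parentals, only the g allele has switched, so g is the middle locus and the order is br – g – b.
Crossovers in the g–b interval produce the single-crossover classes + + b and g br + (63 + 74 = 137) plus the double crossovers (26).
RF(g–b) = (137 + 26) / 1000 = 163/1000 = 0.1630 → 16.3 map units.

16.3 map units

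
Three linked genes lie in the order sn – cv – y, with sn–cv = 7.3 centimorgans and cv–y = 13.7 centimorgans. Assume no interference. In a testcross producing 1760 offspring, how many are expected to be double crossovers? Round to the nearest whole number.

18

Map distances give recombination frequencies of 0.073 and 0.137 for the two intervals.
With no interference, expected double-crossover frequency = 0.073 × 0.137 = 0.01000.
Expected number = 0.01000 × 1760 = 17.60 ≈ 18.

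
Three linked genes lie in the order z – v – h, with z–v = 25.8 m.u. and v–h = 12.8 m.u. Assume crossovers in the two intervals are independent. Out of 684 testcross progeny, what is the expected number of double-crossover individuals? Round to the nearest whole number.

Map distances give recombination frequencies of 0.258 and 0.128 for the two intervals.
With no interference, expected double-crossover frequency = 0.258 × 0.128 = 0.03302.
Expected number = 0.03302 × 684 = 22.59 ≈ 23.

23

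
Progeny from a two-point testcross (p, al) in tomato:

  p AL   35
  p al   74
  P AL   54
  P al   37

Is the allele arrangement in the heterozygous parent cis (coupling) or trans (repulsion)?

cis

The two most frequent classes are P AL (54) and p al (74); these are the parental (non-recombinant) types.
So the F1 carried P AL on one chromosome and p al on the other — the recessive alleles are on the same chromosome (cis / coupling).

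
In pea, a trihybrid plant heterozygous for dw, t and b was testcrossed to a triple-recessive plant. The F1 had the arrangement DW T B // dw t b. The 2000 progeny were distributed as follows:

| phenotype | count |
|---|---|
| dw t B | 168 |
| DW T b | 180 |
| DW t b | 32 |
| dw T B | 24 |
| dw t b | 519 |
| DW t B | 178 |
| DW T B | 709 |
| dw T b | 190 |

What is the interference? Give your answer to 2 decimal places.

0.35

The two rarest classes, dw T B and DW t b, are the double crossovers. Comparing them with the parentals, only the dw allele has switched, so dw is the middle locus and the order is b – dw – t.
b–dw: (348 + 56)/2000 = 0.2020; dw–t: (368 + 56)/2000 = 0.2120.
Expected DCO frequency = 0.2020 × 0.2120 ≈ 0.04282; observed = 56/2000 ≈ 0.02800.
Coefficient of coincidence = 0.02800/0.04282 ≈ 0.65; interference = 1 − 0.65 = 0.35.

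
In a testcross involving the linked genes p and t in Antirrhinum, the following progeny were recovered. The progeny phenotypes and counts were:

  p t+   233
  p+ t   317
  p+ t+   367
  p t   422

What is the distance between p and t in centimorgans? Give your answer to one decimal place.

41.1 centimorgans

The two most frequent classes, p+ t+ (367) and p t (422), are the parental types, so the F1 was p+ t+ / p t.
The recombinant classes are p+ t and p t+: 317 + 233 = 550.
Recombination frequency = 550/1339 = 0.4108 ≈ 41.1%, i.e. 41.1 centimorgans.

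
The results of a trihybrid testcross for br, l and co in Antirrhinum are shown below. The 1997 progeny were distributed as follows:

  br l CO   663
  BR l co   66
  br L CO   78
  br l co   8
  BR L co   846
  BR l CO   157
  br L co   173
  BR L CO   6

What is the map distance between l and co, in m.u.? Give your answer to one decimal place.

7.9 m.u.

The two most frequent reciprocal classes, BR L co and br l CO, are the parental types, so the F1 was BR L co / br l CO.
The two rarest classes, BR L CO and br l co, are the double crossovers. Comparing them with the parentals, only the co allele has switched, so co is the middle locus and the order is br – co – l.
Crossovers in the co–l interval produce the single-crossover classes BR l co and br L CO (66 + 78 = 144) plus the double crossovers (14).
RF(co–l) = (144 + 14) / 1997 = 158/1997 = 0.0791 → 7.9 m.u.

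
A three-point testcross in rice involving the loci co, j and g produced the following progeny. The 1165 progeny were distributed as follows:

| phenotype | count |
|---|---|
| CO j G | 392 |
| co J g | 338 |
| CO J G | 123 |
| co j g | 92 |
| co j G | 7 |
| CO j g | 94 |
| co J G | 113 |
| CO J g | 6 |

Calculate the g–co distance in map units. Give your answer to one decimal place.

18.9 map units

The two most frequent reciprocal classes, co J g and CO j G, are the parental types, so the F1 was co J g / CO j G.
The two rarest classes, CO J g and co j G, are the double crossovers. Comparing them with the parentals, only the co allele has switched, so co is the middle locus and the order is g – co – j.
Crossovers in the g–co interval produce the single-crossover classes co J G and CO j g (113 + 94 = 207) plus the double crossovers (13).
RF(g–co) = (207 + 13) / 1165 = 220/1165 = 0.1888 → 18.9 map units.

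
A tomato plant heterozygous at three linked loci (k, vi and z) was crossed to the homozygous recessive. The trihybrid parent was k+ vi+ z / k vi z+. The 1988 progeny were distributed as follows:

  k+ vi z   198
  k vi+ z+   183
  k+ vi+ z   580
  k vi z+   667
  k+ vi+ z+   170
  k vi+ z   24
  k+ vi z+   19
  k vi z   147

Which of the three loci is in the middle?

k

The two rarest classes, k vi+ z and k+ vi z+, are the double crossovers. Comparing them with the parentals, only the k allele has switched, so k is the middle locus and the order is vi – k – z.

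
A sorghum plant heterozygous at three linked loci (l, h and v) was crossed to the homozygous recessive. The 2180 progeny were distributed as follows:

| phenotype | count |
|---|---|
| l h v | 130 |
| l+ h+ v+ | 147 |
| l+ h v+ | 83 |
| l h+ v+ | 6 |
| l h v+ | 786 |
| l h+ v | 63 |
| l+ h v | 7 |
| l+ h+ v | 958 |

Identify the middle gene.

The two most frequent reciprocal classes, l+ h+ v and l h v+, are the parental types, so the F1 was l+ h+ v / l h v+.
The two rarest classes, l+ h v and l h+ v+, are the double crossovers. Comparing them with the parentals, only the h allele has switched, so h is the middle locus and the order is v – h – l.

h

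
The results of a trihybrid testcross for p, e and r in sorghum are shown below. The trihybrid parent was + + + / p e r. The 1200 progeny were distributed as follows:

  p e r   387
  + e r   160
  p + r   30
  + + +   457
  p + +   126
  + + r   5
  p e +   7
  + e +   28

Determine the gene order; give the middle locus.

r

The two rarest classes, + + r and p e +, are the double crossovers. Comparing them with the parentals, only the r allele has switched, so r is the middle locus and the order is p – r – e.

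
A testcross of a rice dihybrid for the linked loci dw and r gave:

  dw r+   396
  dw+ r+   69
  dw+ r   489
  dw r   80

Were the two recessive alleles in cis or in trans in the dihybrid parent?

trans

The two most frequent classes are dw+ r (489) and dw r+ (396); these are the parental (non-recombinant) types.
So the F1 carried dw+ r on one chromosome and dw r+ on the other — the recessive alleles are on opposite chromosomes (trans / repulsion).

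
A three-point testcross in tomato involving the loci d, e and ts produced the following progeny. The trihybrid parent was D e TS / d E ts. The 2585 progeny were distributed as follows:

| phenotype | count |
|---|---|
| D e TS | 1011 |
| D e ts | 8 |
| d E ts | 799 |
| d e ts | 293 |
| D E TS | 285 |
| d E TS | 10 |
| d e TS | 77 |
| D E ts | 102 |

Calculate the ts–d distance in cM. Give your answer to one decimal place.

The two rarest classes, D e ts and d E TS, are the double crossovers. Comparing them with the parentals, only the ts allele has switched, so ts is the middle locus and the order is d – ts – e.
Crossovers in the d–ts interval produce the single-crossover classes d e TS and D E ts (77 + 102 = 179) plus the double crossovers (18).
RF(d–ts) = (179 + 18) / 2585 = 197/2585 = 0.0762 → 7.6 cM.

7.6 cM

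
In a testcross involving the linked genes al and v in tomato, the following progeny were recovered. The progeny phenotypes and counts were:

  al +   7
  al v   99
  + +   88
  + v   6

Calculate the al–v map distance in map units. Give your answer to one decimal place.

The two most frequent classes, + + (88) and al v (99), are the parental types, so the F1 was + + / al v.
The recombinant classes are + v and al +: 6 + 7 = 13.
Recombination frequency = 13/200 = 0.0650 ≈ 6.5%, i.e. 6.5 map units.

6.5 map units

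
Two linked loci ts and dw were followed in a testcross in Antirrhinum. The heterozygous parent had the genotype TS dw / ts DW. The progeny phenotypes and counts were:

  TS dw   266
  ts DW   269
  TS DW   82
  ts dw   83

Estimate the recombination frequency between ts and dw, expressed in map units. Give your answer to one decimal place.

23.6 map units

The recombinant classes are TS DW and ts dw: 82 + 83 = 165.
Recombination frequency = 165/700 = 0.2357 ≈ 23.6%, i.e. 23.6 map units.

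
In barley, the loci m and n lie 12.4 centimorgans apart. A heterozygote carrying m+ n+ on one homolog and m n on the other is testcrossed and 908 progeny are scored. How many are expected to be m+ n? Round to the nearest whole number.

A map distance of 12.4 centimorgans corresponds to a recombination frequency of 0.124.
The F1 is m+ n+ / m n, so m+ n is a recombinant gamete class with expected frequency r/2 = 0.124/2 = 0.0620.
Expected number = 0.0620 × 908 = 56.30 ≈ 56.

56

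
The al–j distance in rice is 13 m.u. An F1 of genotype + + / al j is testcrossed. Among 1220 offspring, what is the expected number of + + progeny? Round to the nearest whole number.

A map distance of 13 m.u. corresponds to a recombination frequency of 0.130.
The F1 is + + / al j, so + + is a parental gamete class with expected frequency (1 − r)/2 = 0.870/2 = 0.4350.
Expected number = 0.4350 × 1220 = 530.70 ≈ 531.

531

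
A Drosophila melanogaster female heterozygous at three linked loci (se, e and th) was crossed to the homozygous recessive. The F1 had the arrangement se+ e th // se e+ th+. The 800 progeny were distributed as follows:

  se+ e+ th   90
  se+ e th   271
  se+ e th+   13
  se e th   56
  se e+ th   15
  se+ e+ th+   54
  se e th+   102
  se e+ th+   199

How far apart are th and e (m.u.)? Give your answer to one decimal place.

The two rarest classes, se+ e th+ and se e+ th, are the double crossovers. Comparing them with the parentals, only the th allele has switched, so th is the middle locus and the order is e – th – se.
Crossovers in the e–th interval produce the single-crossover classes se+ e+ th and se e th+ (90 + 102 = 192) plus the double crossovers (28).
RF(e–th) = (192 + 28) / 800 = 220/800 = 0.2750 → 27.5 m.u.

27.5 m.u.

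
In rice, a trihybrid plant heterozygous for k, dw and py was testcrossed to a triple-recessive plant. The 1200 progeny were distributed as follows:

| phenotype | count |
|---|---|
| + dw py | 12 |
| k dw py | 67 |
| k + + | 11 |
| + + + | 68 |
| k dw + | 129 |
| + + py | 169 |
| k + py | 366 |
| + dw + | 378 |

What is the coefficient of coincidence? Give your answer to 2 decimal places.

0.54

The two most frequent reciprocal classes, k + py and + dw +, are the parental types, so the F1 was k + py / + dw +.
The two rarest classes, k + + and + dw py, are the double crossovers. Comparing them with the parentals, only the py allele has switched, so py is the middle locus and the order is k – py – dw.
k–py: (298 + 23)/1200 = 0.2675; py–dw: (135 + 23)/1200 = 0.1317.
Expected DCO frequency = 0.2675 × 0.1317 ≈ 0.03523; observed = 23/1200 ≈ 0.01917.
Coefficient of coincidence = 0.01917/0.03523 ≈ 0.54.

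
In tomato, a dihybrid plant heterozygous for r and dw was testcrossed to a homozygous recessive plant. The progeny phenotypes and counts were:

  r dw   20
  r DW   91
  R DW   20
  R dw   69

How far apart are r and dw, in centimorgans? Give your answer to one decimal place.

20.0 centimorgans

The two most frequent classes, R dw (69) and r DW (91), are the parental types, so the F1 was R dw / r DW.
The recombinant classes are R DW and r dw: 20 + 20 = 40.
Recombination frequency = 40/200 = 0.2000 ≈ 20.0%, i.e. 20.0 centimorgans.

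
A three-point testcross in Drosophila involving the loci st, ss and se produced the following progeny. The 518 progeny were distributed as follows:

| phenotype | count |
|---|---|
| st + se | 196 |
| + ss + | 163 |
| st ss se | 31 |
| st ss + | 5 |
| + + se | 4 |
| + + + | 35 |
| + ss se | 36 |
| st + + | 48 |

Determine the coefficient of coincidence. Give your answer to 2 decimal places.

The two most frequent reciprocal classes, + ss + and st + se, are the parental types, so the F1 was + ss + / st + se.
The two rarest classes, st ss + and + + se, are the double crossovers. Comparing them with the parentals, only the st allele has switched, so st is the middle locus and the order is se – st – ss.
se–st: (84 + 9)/518 = 0.1795; st–ss: (66 + 9)/518 = 0.1448.
Expected DCO frequency = 0.1795 × 0.1448 ≈ 0.02599; observed = 9/518 ≈ 0.01737.
Coefficient of coincidence = 0.01737/0.02599 ≈ 0.67.

0.67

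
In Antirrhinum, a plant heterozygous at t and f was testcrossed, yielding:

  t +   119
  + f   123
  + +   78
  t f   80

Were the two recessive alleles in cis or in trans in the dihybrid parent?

trans

The two most frequent classes are + f (123) and t + (119); these are the parental (non-recombinant) types.
So the F1 carried + f on one chromosome and t + on the other — the recessive alleles are on opposite chromosomes (trans / repulsion).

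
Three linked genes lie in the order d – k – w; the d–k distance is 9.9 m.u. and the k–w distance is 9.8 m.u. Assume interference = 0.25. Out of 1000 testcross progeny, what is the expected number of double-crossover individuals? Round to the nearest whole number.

7

Map distances give recombination frequencies of 0.099 and 0.098 for the two intervals.
With interference 0.25 (so coincidence = 0.75), expected double-crossover frequency = 0.099 × 0.098 × 0.75 = 0.00728.
Expected number = 0.00728 × 1000 = 7.28 ≈ 7.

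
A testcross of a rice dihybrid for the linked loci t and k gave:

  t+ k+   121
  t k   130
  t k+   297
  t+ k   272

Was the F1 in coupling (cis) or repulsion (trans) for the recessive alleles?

trans

The two most frequent classes are t+ k (272) and t k+ (297); these are the parental (non-recombinant) types.
So the F1 carried t+ k on one chromosome and t k+ on the other — the recessive alleles are on opposite chromosomes (trans / repulsion).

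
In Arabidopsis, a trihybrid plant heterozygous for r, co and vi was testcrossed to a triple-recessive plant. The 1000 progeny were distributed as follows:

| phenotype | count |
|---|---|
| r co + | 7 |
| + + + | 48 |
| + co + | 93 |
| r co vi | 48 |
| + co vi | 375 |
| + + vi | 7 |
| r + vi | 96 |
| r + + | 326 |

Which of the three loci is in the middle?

co

The two most frequent reciprocal classes, r + + and + co vi, are the parental types, so the F1 was r + + / + co vi.
The two rarest classes, r co + and + + vi, are the double crossovers. Comparing them with the parentals, only the co allele has switched, so co is the middle locus and the order is vi – co – r.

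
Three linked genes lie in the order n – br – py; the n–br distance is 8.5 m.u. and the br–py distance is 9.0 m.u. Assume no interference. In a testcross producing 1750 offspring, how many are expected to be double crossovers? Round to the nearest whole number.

13

Map distances give recombination frequencies of 0.085 and 0.090 for the two intervals.
With no interference, expected double-crossover frequency = 0.085 × 0.090 = 0.00765.
Expected number = 0.00765 × 1750 = 13.39 ≈ 13.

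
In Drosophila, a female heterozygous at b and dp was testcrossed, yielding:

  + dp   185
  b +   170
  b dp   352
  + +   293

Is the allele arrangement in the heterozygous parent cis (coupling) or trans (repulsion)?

The two most frequent classes are + + (293) and b dp (352); these are the parental (non-recombinant) types.
So the F1 carried + + on one chromosome and b dp on the other — the recessive alleles are on the same chromosome (cis / coupling).

cis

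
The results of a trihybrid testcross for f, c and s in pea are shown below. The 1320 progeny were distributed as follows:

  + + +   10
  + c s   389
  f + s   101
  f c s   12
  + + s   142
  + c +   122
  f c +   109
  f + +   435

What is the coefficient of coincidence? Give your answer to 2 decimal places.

0.43

The two most frequent reciprocal classes, + c s and f + +, are the parental types, so the F1 was + c s / f + +.
The two rarest classes, f c s and + + +, are the double crossovers. Comparing them with the parentals, only the f allele has switched, so f is the middle locus and the order is c – f – s.
c–f: (251 + 22)/1320 = 0.2068; f–s: (223 + 22)/1320 = 0.1856.
Expected DCO frequency = 0.2068 × 0.1856 ≈ 0.03838; observed = 22/1320 ≈ 0.01667.
Coefficient of coincidence = 0.01667/0.03838 ≈ 0.43.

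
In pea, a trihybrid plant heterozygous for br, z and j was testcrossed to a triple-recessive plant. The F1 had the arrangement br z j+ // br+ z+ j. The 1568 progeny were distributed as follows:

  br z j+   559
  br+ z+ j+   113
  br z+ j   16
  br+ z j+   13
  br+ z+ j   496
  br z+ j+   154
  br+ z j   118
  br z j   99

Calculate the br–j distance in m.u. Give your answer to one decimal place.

15.4 m.u.

The two rarest classes, br+ z j+ and br z+ j, are the double crossovers. Comparing them with the parentals, only the br allele has switched, so br is the middle locus and the order is z – br – j.
Crossovers in the br–j interval produce the single-crossover classes br z j and br+ z+ j+ (99 + 113 = 212) plus the double crossovers (29).
RF(br–j) = (212 + 29) / 1568 = 241/1568 = 0.1537 → 15.4 m.u.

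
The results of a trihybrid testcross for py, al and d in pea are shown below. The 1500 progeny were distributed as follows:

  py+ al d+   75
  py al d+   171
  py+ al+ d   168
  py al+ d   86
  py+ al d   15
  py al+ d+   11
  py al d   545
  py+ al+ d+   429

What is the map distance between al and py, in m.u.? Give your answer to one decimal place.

12.5 m.u.

The two most frequent reciprocal classes, py al d and py+ al+ d+, are the parental types, so the F1 was py al d / py+ al+ d+.
The two rarest classes, py+ al d and py al+ d+, are the double crossovers. Comparing them with the parentals, only the py allele has switched, so py is the middle locus and the order is d – py – al.
Crossovers in the py–al interval produce the single-crossover classes py al+ d and py+ al d+ (86 + 75 = 161) plus the double crossovers (26).
RF(py–al) = (161 + 26) / 1500 = 187/1500 = 0.1247 → 12.5 m.u.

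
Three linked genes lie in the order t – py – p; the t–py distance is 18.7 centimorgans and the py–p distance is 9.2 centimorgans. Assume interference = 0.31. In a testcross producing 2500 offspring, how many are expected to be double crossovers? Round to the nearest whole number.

30

Map distances give recombination frequencies of 0.187 and 0.092 for the two intervals.
With interference 0.31 (so coincidence = 0.69), expected double-crossover frequency = 0.187 × 0.092 × 0.69 = 0.01187.
Expected number = 0.01187 × 2500 = 29.68 ≈ 30.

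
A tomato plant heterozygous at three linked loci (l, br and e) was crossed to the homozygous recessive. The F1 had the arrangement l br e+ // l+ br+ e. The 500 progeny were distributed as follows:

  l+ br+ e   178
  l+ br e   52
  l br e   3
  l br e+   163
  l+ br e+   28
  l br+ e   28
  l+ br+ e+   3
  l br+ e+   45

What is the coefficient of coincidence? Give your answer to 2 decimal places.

0.47

The two rarest classes, l br e and l+ br+ e+, are the double crossovers. Comparing them with the parentals, only the e allele has switched, so e is the middle locus and the order is l – e – br.
l–e: (56 + 6)/500 = 0.1240; e–br: (97 + 6)/500 = 0.2060.
Expected DCO frequency = 0.1240 × 0.2060 ≈ 0.02554; observed = 6/500 ≈ 0.01200.
Coefficient of coincidence = 0.01200/0.02554 ≈ 0.47.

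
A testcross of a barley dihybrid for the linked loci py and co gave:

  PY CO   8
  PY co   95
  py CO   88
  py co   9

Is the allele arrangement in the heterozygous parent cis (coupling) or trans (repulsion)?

The two most frequent classes are PY co (95) and py CO (88); these are the parental (non-recombinant) types.
So the F1 carried PY co on one chromosome and py CO on the other — the recessive alleles are on opposite chromosomes (trans / repulsion).

trans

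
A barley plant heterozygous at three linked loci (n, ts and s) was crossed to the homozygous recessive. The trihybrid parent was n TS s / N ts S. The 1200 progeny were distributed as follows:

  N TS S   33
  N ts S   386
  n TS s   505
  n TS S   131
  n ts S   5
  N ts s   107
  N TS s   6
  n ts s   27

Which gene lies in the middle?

The two rarest classes, N TS s and n ts S, are the double crossovers. Comparing them with the parentals, only the n allele has switched, so n is the middle locus and the order is s – n – ts.

n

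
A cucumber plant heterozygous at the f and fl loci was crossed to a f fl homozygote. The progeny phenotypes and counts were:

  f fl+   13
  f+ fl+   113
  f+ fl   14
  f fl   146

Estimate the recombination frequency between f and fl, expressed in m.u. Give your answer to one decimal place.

The two most frequent classes, f+ fl+ (113) and f fl (146), are the parental types, so the F1 was f+ fl+ / f fl.
The recombinant classes are f+ fl and f fl+: 14 + 13 = 27.
Recombination frequency = 27/286 = 0.0944 ≈ 9.4%, i.e. 9.4 m.u.

9.4 m.u.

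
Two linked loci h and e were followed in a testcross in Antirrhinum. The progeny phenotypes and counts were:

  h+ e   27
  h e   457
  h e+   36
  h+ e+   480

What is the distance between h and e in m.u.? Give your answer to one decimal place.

The two most frequent classes, h+ e+ (480) and h e (457), are the parental types, so the F1 was h+ e+ / h e.
The recombinant classes are h+ e and h e+: 27 + 36 = 63.
Recombination frequency = 63/1000 = 0.0630 ≈ 6.3%, i.e. 6.3 m.u.

6.3 m.u.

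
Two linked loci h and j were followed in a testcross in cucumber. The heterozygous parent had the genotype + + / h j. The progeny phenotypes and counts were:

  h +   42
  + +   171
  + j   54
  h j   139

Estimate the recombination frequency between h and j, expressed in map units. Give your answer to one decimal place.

23.6 map units

The recombinant classes are + j and h +: 54 + 42 = 96.
Recombination frequency = 96/406 = 0.2365 ≈ 23.6%, i.e. 23.6 map units.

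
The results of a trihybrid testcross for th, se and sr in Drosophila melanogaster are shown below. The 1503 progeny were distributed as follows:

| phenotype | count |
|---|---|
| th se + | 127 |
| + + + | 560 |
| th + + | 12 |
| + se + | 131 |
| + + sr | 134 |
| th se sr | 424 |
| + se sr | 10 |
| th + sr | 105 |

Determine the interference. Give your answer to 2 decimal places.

0.55

The two most frequent reciprocal classes, + + + and th se sr, are the parental types, so the F1 was + + + / th se sr.
The two rarest classes, th + + and + se sr, are the double crossovers. Comparing them with the parentals, only the th allele has switched, so th is the middle locus and the order is sr – th – se.
sr–th: (261 + 22)/1503 = 0.1883; th–se: (236 + 22)/1503 = 0.1717.
Expected DCO frequency = 0.1883 × 0.1717 ≈ 0.03233; observed = 22/1503 ≈ 0.01464.
Coefficient of coincidence = 0.01464/0.03233 ≈ 0.45; interference = 1 − 0.45 = 0.55.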